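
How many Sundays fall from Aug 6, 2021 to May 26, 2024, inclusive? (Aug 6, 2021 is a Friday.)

147

Aug 6, 2021 is a Friday; the first Sunday on or after it is Aug 8, 2021 (2 days later).
From Aug 8, 2021 to May 26, 2024: 145 + 365 + 365 + 147 = 1022 days (rest of 2021, 2022, 2023, to May 26, 2024 in 2024).
1022 ÷ 7 = 146 full weeks with remainder 0, so 146 more Sundays after the first → 147.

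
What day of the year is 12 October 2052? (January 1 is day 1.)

Days in months before October: 31 + 29 + 31 + 30 + 31 + 30 + 31 + 31 + 30 = 274.
Plus 12 days into October → day 286.

286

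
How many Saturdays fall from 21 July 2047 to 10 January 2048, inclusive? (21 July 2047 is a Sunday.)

24

21 July 2047 is a Sunday; the first Saturday on or after it is 27 July 2047 (6 days later).
From 27 July 2047 to 10 January 2048: 4 + 31 + 30 + 31 + 30 + 31 + 10 = 167 days (rest of July, August, September, October, November, December, January).
167 ÷ 7 = 23 full weeks with remainder 6, so 23 more Saturdays after the first → 24.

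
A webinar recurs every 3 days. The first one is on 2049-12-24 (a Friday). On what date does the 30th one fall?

2050-03-21

The 30th occurrence is 29 intervals after the first: 29 × 3 = 87 days after 2049-12-24.
December has 31 days — 7 days to the end of December leaves 80.
January has 31 days (49 left).
February has 28 days (21 left).
21 days into March → 2050-03-21.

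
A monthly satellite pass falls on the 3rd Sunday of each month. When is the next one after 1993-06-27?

June 1993 starts on a Tuesday; its first Sunday is the 6th, so the 3rd Sunday is the 20th — 1993-06-20.
That is not after 1993-06-27, so look at July 1993.
July 1993 starts on a Thursday; its first Sunday is the 4th, so the 3rd Sunday is the 18th — 1993-07-18.

1993-07-18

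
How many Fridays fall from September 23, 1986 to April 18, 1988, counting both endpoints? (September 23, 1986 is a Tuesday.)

82

September 23, 1986 is a Tuesday; the first Friday on or after it is September 26, 1986 (3 days later).
From September 26, 1986 to April 18, 1988: 96 + 365 + 109 = 570 days (rest of 1986, 1987, to April 18, 1988 in 1988).
570 ÷ 7 = 81 full weeks with remainder 3, so 81 more Fridays after the first → 82.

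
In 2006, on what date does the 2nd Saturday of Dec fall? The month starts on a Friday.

Dec 9, 2006

Dec 2006 begins on a Friday, so the first Saturday is Dec 2 (1 day later).
The 2nd Saturday is 1 weeks later: 2 + 7 = 9.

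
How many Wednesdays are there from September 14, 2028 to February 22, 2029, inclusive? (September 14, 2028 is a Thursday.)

23

September 14, 2028 is a Thursday; the first Wednesday on or after it is September 20, 2028 (6 days later).
From September 20, 2028 to February 22, 2029: 10 + 31 + 30 + 31 + 31 + 22 = 155 days (rest of September, October, November, December, January, February).
155 ÷ 7 = 22 full weeks with remainder 1, so 22 more Wednesdays after the first → 23.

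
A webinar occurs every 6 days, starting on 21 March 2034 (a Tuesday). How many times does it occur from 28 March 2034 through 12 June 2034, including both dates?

Occurrences land 6·i days after 21 March 2034 for i = 0, 1, 2, …
28 March 2034 is 7 days after the start; 7 ÷ 6 = 1 remainder 1; since the remainder is 1, round up to i = 2. First occurrence in the window: #3 on 2 April 2034 (2×6 = 12 days in).
12 June 2034 is 83 days after the start; 83 ÷ 6 = 13 remainder 5. Last occurrence in the window: #14 on 7 June 2034.
Occurrences #3 through #14: 12 in total.

12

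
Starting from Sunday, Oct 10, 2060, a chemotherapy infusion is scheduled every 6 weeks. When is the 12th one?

The 12th occurrence is 11 intervals after the first: 11 × 42 = 462 days after Oct 10, 2060.
Oct has 31 days — 21 days to the end of Oct leaves 441.
From end of Oct to end of 2060 is 61 days (380 left).
2061 has 365 days (15 left).
15 days into Jan → Jan 15, 2062.

Jan 15, 2062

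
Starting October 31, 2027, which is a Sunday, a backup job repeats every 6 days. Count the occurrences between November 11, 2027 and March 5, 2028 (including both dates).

Occurrences land 6·i days after October 31, 2027 for i = 0, 1, 2, …
November 11, 2027 is 11 days after the start; 11 ÷ 6 = 1 remainder 5; since the remainder is 5, round up to i = 2. First occurrence in the window: #3 on November 12, 2027 (2×6 = 12 days in).
March 5, 2028 is 126 days after the start; 126 ÷ 6 = 21 remainder 0. Last occurrence in the window: #22 on March 5, 2028.
Occurrences #3 through #22: 20 in total.

20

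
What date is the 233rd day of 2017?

Jan has 31 days (233 − 31 = 202 remain).
Feb has 28 days (202 − 28 = 174 remain).
Mar has 31 days (174 − 31 = 143 remain).
Apr has 30 days (143 − 30 = 113 remain).
May has 31 days (113 − 31 = 82 remain).
Jun has 30 days (82 − 30 = 52 remain).
Jul has 31 days (52 − 31 = 21 remain).
21 into Aug → Aug 21.

Aug 21, 2017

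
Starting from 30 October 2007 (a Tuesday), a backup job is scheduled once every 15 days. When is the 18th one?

The 18th occurrence is 17 intervals after the first: 17 × 15 = 255 days after 30 October 2007.
October has 31 days — 1 day to the end of October leaves 254.
November has 30 days (224 left).
December has 31 days (193 left).
January has 31 days (162 left).
February has 29 days (133 left).
March has 31 days (102 left).
April has 30 days (72 left).
May has 31 days (41 left).
June has 30 days (11 left).
11 days into July → 11 July 2008.

11 July 2008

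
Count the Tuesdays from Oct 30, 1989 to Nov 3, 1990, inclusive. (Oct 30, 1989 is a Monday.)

53

Oct 30, 1989 is a Monday; the first Tuesday on or after it is Oct 31, 1989 (1 day later).
From Oct 31, 1989 to Nov 3, 1990: 61 + 307 = 368 days (rest of 1989, to Nov 3, 1990 in 1990).
368 ÷ 7 = 52 full weeks with remainder 4, so 52 more Tuesdays after the first → 53.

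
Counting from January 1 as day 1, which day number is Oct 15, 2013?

288

Days in months before Oct: 31 + 28 + 31 + 30 + 31 + 30 + 31 + 31 + 30 = 273.
Plus 15 days into Oct → day 288.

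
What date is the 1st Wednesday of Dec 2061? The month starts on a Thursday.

Dec 7, 2061

Dec 2061 begins on a Thursday, so the first Wednesday is Dec 7 (6 days later).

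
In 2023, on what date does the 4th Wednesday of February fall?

February 22, 2023

February 2023 begins on a Wednesday, so the first Wednesday is February 1.
The 4th Wednesday is 3 weeks later: 1 + 21 = 22.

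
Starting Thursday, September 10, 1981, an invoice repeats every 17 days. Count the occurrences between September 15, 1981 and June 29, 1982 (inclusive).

Occurrences land 17·i days after September 10, 1981 for i = 0, 1, 2, …
September 15, 1981 is 5 days after the start; 5 ÷ 17 = 0 remainder 5; since the remainder is 5, round up to i = 1. First occurrence in the window: #2 on September 27, 1981 (1×17 = 17 days in).
June 29, 1982 is 292 days after the start; 292 ÷ 17 = 17 remainder 3. Last occurrence in the window: #18 on June 26, 1982.
Occurrences #2 through #18: 17 in total.

17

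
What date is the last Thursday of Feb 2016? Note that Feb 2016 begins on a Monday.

Feb 2016 begins on a Monday, so the first Thursday is Feb 4 (3 days later).
Feb 2016 has 29 days. Adding weeks: 4, 11, 18, 25 — the last one ≤ 29 is the 25th.

Feb 25, 2016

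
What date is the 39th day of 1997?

January has 31 days (39 − 31 = 8 remain).
8 into February → February 8.

8 February 1997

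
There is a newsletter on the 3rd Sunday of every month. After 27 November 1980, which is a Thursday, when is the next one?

November 1980 starts on a Saturday; its first Sunday is the 2nd, so the 3rd Sunday is the 16th — 16 November 1980.
That is not after 27 November 1980, so look at December 1980.
December 1980 starts on a Monday; its first Sunday is the 7th, so the 3rd Sunday is the 21st — 21 December 1980.

21 December 1980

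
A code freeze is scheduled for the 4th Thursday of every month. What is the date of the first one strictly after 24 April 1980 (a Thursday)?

22 May 1980

April 1980 starts on a Tuesday; its first Thursday is the 3rd, so the 4th Thursday is the 24th — 24 April 1980.
That is not after 24 April 1980, so look at May 1980.
May 1980 starts on a Thursday; its first Thursday is the 1st, so the 4th Thursday is the 22nd — 22 May 1980.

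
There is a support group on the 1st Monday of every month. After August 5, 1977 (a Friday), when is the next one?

September 5, 1977

August 1977 starts on a Monday, so its 1st Monday is August 1, 1977.
That is not after August 5, 1977, so look at September 1977.
September 1977 starts on a Thursday, so its 1st Monday is September 5, 1977 (4 days in).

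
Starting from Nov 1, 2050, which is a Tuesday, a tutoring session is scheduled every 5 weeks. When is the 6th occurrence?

Apr 25, 2051

The 6th occurrence is 5 intervals after the first: 5 × 35 = 175 days after Nov 1, 2050.
Nov has 30 days — 29 days to the end of Nov leaves 146.
Dec has 31 days (115 left).
Jan has 31 days (84 left).
Feb has 28 days (56 left).
Mar has 31 days (25 left).
25 days into Apr → Apr 25, 2051.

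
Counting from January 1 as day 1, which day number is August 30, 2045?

242

Days in months before August: 31 + 28 + 31 + 30 + 31 + 30 + 31 = 212.
Plus 30 days into August → day 242.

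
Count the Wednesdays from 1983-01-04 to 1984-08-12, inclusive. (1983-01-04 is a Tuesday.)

84

1983-01-04 is a Tuesday; the first Wednesday on or after it is 1983-01-05 (1 day later).
From 1983-01-05 to 1984-08-12: 360 + 225 = 585 days (rest of 1983, to 1984-08-12 in 1984).
585 ÷ 7 = 83 full weeks with remainder 4, so 83 more Wednesdays after the first → 84.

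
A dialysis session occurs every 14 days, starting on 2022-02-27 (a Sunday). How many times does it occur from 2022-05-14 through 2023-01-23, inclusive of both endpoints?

18

Occurrences land 14·i days after 2022-02-27 for i = 0, 1, 2, …
2022-05-14 is 76 days after the start; 76 ÷ 14 = 5 remainder 6; since the remainder is 6, round up to i = 6. First occurrence in the window: #7 on 2022-05-22 (6×14 = 84 days in).
2023-01-23 is 330 days after the start; 330 ÷ 14 = 23 remainder 8. Last occurrence in the window: #24 on 2023-01-15.
Occurrences #7 through #24: 18 in total.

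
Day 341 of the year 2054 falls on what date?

2054-12-07

January has 31 days (341 − 31 = 310 remain).
February has 28 days (310 − 28 = 282 remain).
March has 31 days (282 − 31 = 251 remain).
April has 30 days (251 − 30 = 221 remain).
May has 31 days (221 − 31 = 190 remain).
June has 30 days (190 − 30 = 160 remain).
July has 31 days (160 − 31 = 129 remain).
August has 31 days (129 − 31 = 98 remain).
September has 30 days (98 − 30 = 68 remain).
October has 31 days (68 − 31 = 37 remain).
November has 30 days (37 − 30 = 7 remain).
7 into December → December 7.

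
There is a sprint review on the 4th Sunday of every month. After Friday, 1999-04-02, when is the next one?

April 1999 starts on a Thursday; its first Sunday is the 4th, so the 4th Sunday is the 25th — 1999-04-25.
1999-04-25 is after 1999-04-02, so that is the next one.

1999-04-25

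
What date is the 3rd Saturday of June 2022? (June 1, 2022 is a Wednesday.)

June 2022 begins on a Wednesday, so the first Saturday is June 4 (3 days later).
The 3rd Saturday is 2 weeks later: 4 + 14 = 18.

2022-06-18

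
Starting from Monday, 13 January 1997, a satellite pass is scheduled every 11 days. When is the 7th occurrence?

20 March 1997

The 7th occurrence is 6 intervals after the first: 6 × 11 = 66 days after 13 January 1997.
January has 31 days — 18 days to the end of January leaves 48.
February has 28 days (20 left).
20 days into March → 20 March 1997.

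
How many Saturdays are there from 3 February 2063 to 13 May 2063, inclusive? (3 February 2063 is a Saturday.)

15

3 February 2063 is a Saturday; the first Saturday on or after it is 3 February 2063.
From 3 February 2063 to 13 May 2063: 25 + 31 + 30 + 13 = 99 days (rest of February, March, April, May).
99 ÷ 7 = 14 full weeks with remainder 1, so 14 more Saturdays after the first → 15.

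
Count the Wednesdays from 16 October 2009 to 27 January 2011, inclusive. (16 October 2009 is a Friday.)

67

16 October 2009 is a Friday; the first Wednesday on or after it is 21 October 2009 (5 days later).
From 21 October 2009 to 27 January 2011: 71 + 365 + 27 = 463 days (rest of 2009, 2010, to 27 January 2011 in 2011).
463 ÷ 7 = 66 full weeks with remainder 1, so 66 more Wednesdays after the first → 67.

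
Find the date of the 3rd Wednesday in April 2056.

April 2056 begins on a Saturday, so the first Wednesday is April 5 (4 days later).
The 3rd Wednesday is 2 weeks later: 5 + 14 = 19.

19 April 2056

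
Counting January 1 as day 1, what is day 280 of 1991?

7 October 1991

January has 31 days (280 − 31 = 249 remain).
February has 28 days (249 − 28 = 221 remain).
March has 31 days (221 − 31 = 190 remain).
April has 30 days (190 − 30 = 160 remain).
May has 31 days (160 − 31 = 129 remain).
June has 30 days (129 − 30 = 99 remain).
July has 31 days (99 − 31 = 68 remain).
August has 31 days (68 − 31 = 37 remain).
September has 30 days (37 − 30 = 7 remain).
7 into October → October 7.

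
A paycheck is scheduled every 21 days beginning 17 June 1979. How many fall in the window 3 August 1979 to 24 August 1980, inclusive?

Occurrences land 21·i days after 17 June 1979 for i = 0, 1, 2, …
3 August 1979 is 47 days after the start; 47 ÷ 21 = 2 remainder 5; since the remainder is 5, round up to i = 3. First occurrence in the window: #4 on 19 August 1979 (3×21 = 63 days in).
24 August 1980 is 434 days after the start; 434 ÷ 21 = 20 remainder 14. Last occurrence in the window: #21 on 10 August 1980.
Occurrences #4 through #21: 18 in total.

18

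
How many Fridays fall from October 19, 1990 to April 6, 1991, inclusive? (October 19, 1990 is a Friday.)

25

October 19, 1990 is a Friday; the first Friday on or after it is October 19, 1990.
From October 19, 1990 to April 6, 1991: 12 + 30 + 31 + 31 + 28 + 31 + 6 = 169 days (rest of October, November, December, January, February, March, April).
169 ÷ 7 = 24 full weeks with remainder 1, so 24 more Fridays after the first → 25.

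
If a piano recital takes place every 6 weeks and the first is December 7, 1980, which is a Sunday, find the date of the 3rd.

March 1, 1981

The 3rd occurrence is 2 intervals after the first: 2 × 42 = 84 days after December 7, 1980.
December has 31 days — 24 days to the end of December leaves 60.
January has 31 days (29 left).
February has 28 days (1 left).
1 day into March → March 1, 1981.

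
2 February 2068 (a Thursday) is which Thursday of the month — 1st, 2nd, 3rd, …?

1st

Day 2 falls in week ⌈2/7⌉ of the month.
Days 1–7 hold the 1st Thursday, 8–14 the 2nd, 15–21 the 3rd, 22–28 the 4th, 29–31 the 5th.
2 is in the range for the 1st.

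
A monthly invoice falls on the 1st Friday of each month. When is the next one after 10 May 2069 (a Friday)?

7 June 2069

May 2069 starts on a Wednesday, so its 1st Friday is 3 May 2069 (2 days in).
That is not after 10 May 2069, so look at June 2069.
June 2069 starts on a Saturday, so its 1st Friday is 7 June 2069 (6 days in).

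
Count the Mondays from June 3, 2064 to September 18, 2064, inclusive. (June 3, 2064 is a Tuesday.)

June 3, 2064 is a Tuesday; the first Monday on or after it is June 9, 2064 (6 days later).
From June 9, 2064 to September 18, 2064: 21 + 31 + 31 + 18 = 101 days (rest of June, July, August, September).
101 ÷ 7 = 14 full weeks with remainder 3, so 14 more Mondays after the first → 15.

15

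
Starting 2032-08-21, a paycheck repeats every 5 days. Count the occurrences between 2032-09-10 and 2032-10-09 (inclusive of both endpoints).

Occurrences land 5·i days after 2032-08-21 for i = 0, 1, 2, …
2032-09-10 is 20 days after the start; 20 ÷ 5 = 4 remainder 0. First occurrence in the window: #5 on 2032-09-10 (4×5 = 20 days in).
2032-10-09 is 49 days after the start; 49 ÷ 5 = 9 remainder 4. Last occurrence in the window: #10 on 2032-10-05.
Occurrences #5 through #10: 6 in total.

6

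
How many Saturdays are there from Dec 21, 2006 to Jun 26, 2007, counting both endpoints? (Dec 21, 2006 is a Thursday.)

Dec 21, 2006 is a Thursday; the first Saturday on or after it is Dec 23, 2006 (2 days later).
From Dec 23, 2006 to Jun 26, 2007: 8 + 31 + 28 + 31 + 30 + 31 + 26 = 185 days (rest of Dec, Jan, Feb, Mar, Apr, May, Jun).
185 ÷ 7 = 26 full weeks with remainder 3, so 26 more Saturdays after the first → 27.

27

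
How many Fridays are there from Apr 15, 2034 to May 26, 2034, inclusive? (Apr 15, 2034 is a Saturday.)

6

Apr 15, 2034 is a Saturday; the first Friday on or after it is Apr 21, 2034 (6 days later).
From Apr 21, 2034 to May 26, 2034: 9 + 26 = 35 days (rest of Apr, May).
35 ÷ 7 = 5 full weeks with remainder 0, so 5 more Fridays after the first → 6.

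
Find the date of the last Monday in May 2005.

May 30, 2005

The first Monday of May 2005 is May 2.
May 2005 has 31 days. Adding weeks: 2, 9, 16, 23, 30 — the last one ≤ 31 is the 30th.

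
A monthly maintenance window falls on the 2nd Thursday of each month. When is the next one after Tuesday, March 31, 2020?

March 2020 starts on a Sunday; its first Thursday is the 5th, so the 2nd Thursday is the 12th — March 12, 2020.
That is not after March 31, 2020, so look at April 2020.
April 2020 starts on a Wednesday; its first Thursday is the 2nd, so the 2nd Thursday is the 9th — April 9, 2020.

April 9, 2020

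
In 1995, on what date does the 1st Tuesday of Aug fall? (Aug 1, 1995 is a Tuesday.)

Aug 1, 1995

Aug 1995 begins on a Tuesday, so the first Tuesday is Aug 1.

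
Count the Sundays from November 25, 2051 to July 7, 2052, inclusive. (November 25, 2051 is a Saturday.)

November 25, 2051 is a Saturday; the first Sunday on or after it is November 26, 2051 (1 day later).
From November 26, 2051 to July 7, 2052: 4 + 31 + 31 + 29 + 31 + 30 + 31 + 30 + 7 = 224 days (rest of November, December, January, February, March, April, May, June, July).
224 ÷ 7 = 32 full weeks with remainder 0, so 32 more Sundays after the first → 33.

33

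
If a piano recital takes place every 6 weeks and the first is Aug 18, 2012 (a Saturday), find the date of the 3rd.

Nov 10, 2012

The 3rd occurrence is 2 intervals after the first: 2 × 42 = 84 days after Aug 18, 2012.
Aug has 31 days — 13 days to the end of Aug leaves 71.
Sep has 30 days (41 left).
Oct has 31 days (10 left).
10 days into Nov → Nov 10, 2012.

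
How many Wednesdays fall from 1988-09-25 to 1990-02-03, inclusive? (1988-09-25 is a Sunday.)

1988-09-25 is a Sunday; the first Wednesday on or after it is 1988-09-28 (3 days later).
From 1988-09-28 to 1990-02-03: 94 + 365 + 34 = 493 days (rest of 1988, 1989, to 1990-02-03 in 1990).
493 ÷ 7 = 70 full weeks with remainder 3, so 70 more Wednesdays after the first → 71.

71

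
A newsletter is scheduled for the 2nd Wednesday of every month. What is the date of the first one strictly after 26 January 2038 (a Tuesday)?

January 2038 starts on a Friday; its first Wednesday is the 6th, so the 2nd Wednesday is the 13th — 13 January 2038.
That is not after 26 January 2038, so look at February 2038.
February 2038 starts on a Monday; its first Wednesday is the 3rd, so the 2nd Wednesday is the 10th — 10 February 2038.

10 February 2038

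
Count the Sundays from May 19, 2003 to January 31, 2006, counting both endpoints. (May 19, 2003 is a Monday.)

141

May 19, 2003 is a Monday; the first Sunday on or after it is May 25, 2003 (6 days later).
From May 25, 2003 to January 31, 2006: 220 + 366 + 365 + 31 = 982 days (rest of 2003, 2004, 2005, to January 31, 2006 in 2006).
982 ÷ 7 = 140 full weeks with remainder 2, so 140 more Sundays after the first → 141.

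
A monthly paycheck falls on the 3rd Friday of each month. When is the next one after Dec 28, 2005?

Dec 2005 starts on a Thursday; its first Friday is the 2nd, so the 3rd Friday is the 16th — Dec 16, 2005.
That is not after Dec 28, 2005, so look at Jan 2006.
Jan 2006 starts on a Sunday; its first Friday is the 6th, so the 3rd Friday is the 20th — Jan 20, 2006.

Jan 20, 2006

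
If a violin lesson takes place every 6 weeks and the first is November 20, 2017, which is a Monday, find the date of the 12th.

The 12th occurrence is 11 intervals after the first: 11 × 42 = 462 days after November 20, 2017.
November has 30 days — 10 days to the end of November leaves 452.
From end of November to end of 2017 is 31 days (421 left).
2018 has 365 days (56 left).
January has 31 days (25 left).
25 days into February → February 25, 2019.

February 25, 2019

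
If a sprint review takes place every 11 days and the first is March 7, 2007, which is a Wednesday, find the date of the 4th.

April 9, 2007

The 4th occurrence is 3 intervals after the first: 3 × 11 = 33 days after March 7, 2007.
March has 31 days — 24 days to the end of March leaves 9.
9 days into April → April 9, 2007.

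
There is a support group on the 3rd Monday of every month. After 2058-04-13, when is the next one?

April 2058 starts on a Monday; its first Monday is the 1st, so the 3rd Monday is the 15th — 2058-04-15.
2058-04-15 is after 2058-04-13, so that is the next one.

2058-04-15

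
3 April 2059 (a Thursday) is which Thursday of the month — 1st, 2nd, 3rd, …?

Day 3 falls in week ⌈3/7⌉ of the month.
Days 1–7 hold the 1st Thursday, 8–14 the 2nd, 15–21 the 3rd, 22–28 the 4th, 29–31 the 5th.
3 is in the range for the 1st.

1st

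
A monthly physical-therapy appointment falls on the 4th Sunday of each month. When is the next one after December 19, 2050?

December 2050 starts on a Thursday; its first Sunday is the 4th, so the 4th Sunday is the 25th — December 25, 2050.
December 25, 2050 is after December 19, 2050, so that is the next one.

December 25, 2050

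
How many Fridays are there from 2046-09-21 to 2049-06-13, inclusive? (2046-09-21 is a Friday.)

2046-09-21 is a Friday; the first Friday on or after it is 2046-09-21.
From 2046-09-21 to 2049-06-13: 101 + 365 + 366 + 164 = 996 days (rest of 2046, 2047, 2048, to 2049-06-13 in 2049).
996 ÷ 7 = 142 full weeks with remainder 2, so 142 more Fridays after the first → 143.

143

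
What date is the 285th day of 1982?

Jan has 31 days (285 − 31 = 254 remain).
Feb has 28 days (254 − 28 = 226 remain).
Mar has 31 days (226 − 31 = 195 remain).
Apr has 30 days (195 − 30 = 165 remain).
May has 31 days (165 − 31 = 134 remain).
Jun has 30 days (134 − 30 = 104 remain).
Jul has 31 days (104 − 31 = 73 remain).
Aug has 31 days (73 − 31 = 42 remain).
Sep has 30 days (42 − 30 = 12 remain).
12 into Oct → Oct 12.

Oct 12, 1982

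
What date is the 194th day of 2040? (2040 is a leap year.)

July 12, 2040

January has 31 days (194 − 31 = 163 remain).
February has 29 days (163 − 29 = 134 remain).
March has 31 days (134 − 31 = 103 remain).
April has 30 days (103 − 30 = 73 remain).
May has 31 days (73 − 31 = 42 remain).
June has 30 days (42 − 30 = 12 remain).
12 into July → July 12.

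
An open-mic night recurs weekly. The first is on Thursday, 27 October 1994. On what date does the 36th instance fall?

29 June 1995

The 36th occurrence is 35 intervals after the first: 35 × 7 = 245 days after 27 October 1994.
October has 31 days — 4 days to the end of October leaves 241.
November has 30 days (211 left).
December has 31 days (180 left).
January has 31 days (149 left).
February has 28 days (121 left).
March has 31 days (90 left).
April has 30 days (60 left).
May has 31 days (29 left).
29 days into June → 29 June 1995.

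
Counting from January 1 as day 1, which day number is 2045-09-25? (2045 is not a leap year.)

Days in months before September: 31 + 28 + 31 + 30 + 31 + 30 + 31 + 31 = 243.
Plus 25 days into September → day 268.

268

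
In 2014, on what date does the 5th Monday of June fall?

June 30, 2014

The first Monday of June 2014 is June 2.
The 5th Monday is 4 weeks later: 2 + 28 = 30.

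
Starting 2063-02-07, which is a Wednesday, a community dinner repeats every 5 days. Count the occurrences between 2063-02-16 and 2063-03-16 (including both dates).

6

Occurrences land 5·i days after 2063-02-07 for i = 0, 1, 2, …
2063-02-16 is 9 days after the start; 9 ÷ 5 = 1 remainder 4; since the remainder is 4, round up to i = 2. First occurrence in the window: #3 on 2063-02-17 (2×5 = 10 days in).
2063-03-16 is 37 days after the start; 37 ÷ 5 = 7 remainder 2. Last occurrence in the window: #8 on 2063-03-14.
Occurrences #3 through #8: 6 in total.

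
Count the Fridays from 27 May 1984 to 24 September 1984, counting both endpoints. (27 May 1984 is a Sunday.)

17

27 May 1984 is a Sunday; the first Friday on or after it is 1 June 1984 (5 days later).
From 1 June 1984 to 24 September 1984: 29 + 31 + 31 + 24 = 115 days (rest of June, July, August, September).
115 ÷ 7 = 16 full weeks with remainder 3, so 16 more Fridays after the first → 17.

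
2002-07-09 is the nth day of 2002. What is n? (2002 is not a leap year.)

Days in months before July: 31 + 28 + 31 + 30 + 31 + 30 = 181.
Plus 9 days into July → day 190.

190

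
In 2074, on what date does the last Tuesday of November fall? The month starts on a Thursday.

November 27, 2074

November 2074 begins on a Thursday, so the first Tuesday is November 6 (5 days later).
November 2074 has 30 days. Adding weeks: 6, 13, 20, 27 — the last one ≤ 30 is the 27th.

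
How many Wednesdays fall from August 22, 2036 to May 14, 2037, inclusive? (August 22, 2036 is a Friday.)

August 22, 2036 is a Friday; the first Wednesday on or after it is August 27, 2036 (5 days later).
From August 27, 2036 to May 14, 2037: 4 + 30 + 31 + 30 + 31 + 31 + 28 + 31 + 30 + 14 = 260 days (rest of August, September, October, November, December, January, February, March, April, May).
260 ÷ 7 = 37 full weeks with remainder 1, so 37 more Wednesdays after the first → 38.

38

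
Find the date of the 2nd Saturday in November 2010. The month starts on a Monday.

November 2010 begins on a Monday, so the first Saturday is November 6 (5 days later).
The 2nd Saturday is 1 weeks later: 6 + 7 = 13.

November 13, 2010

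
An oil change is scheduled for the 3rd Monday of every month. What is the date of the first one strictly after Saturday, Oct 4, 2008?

Oct 2008 starts on a Wednesday; its first Monday is the 6th, so the 3rd Monday is the 20th — Oct 20, 2008.
Oct 20, 2008 is after Oct 4, 2008, so that is the next one.

Oct 20, 2008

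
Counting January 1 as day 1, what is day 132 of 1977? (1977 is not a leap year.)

January has 31 days (132 − 31 = 101 remain).
February has 28 days (101 − 28 = 73 remain).
March has 31 days (73 − 31 = 42 remain).
April has 30 days (42 − 30 = 12 remain).
12 into May → May 12.

1977-05-12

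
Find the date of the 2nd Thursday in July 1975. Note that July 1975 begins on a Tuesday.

July 1975 begins on a Tuesday, so the first Thursday is July 3 (2 days later).
The 2nd Thursday is 1 weeks later: 3 + 7 = 10.

10 July 1975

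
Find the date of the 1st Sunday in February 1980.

1980-02-03

February 1980 begins on a Friday, so the first Sunday is February 3 (2 days later).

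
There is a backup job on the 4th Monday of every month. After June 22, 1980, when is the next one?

June 23, 1980

June 1980 starts on a Sunday; its first Monday is the 2nd, so the 4th Monday is the 23rd — June 23, 1980.
June 23, 1980 is after June 22, 1980, so that is the next one.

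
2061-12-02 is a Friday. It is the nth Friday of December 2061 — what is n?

1st

Day 2 falls in week ⌈2/7⌉ of the month.
Days 1–7 hold the 1st Friday, 8–14 the 2nd, 15–21 the 3rd, 22–28 the 4th, 29–31 the 5th.
2 is in the range for the 1st.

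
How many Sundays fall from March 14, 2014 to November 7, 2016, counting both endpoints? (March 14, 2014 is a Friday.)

March 14, 2014 is a Friday; the first Sunday on or after it is March 16, 2014 (2 days later).
From March 16, 2014 to November 7, 2016: 290 + 365 + 312 = 967 days (rest of 2014, 2015, to November 7, 2016 in 2016).
967 ÷ 7 = 138 full weeks with remainder 1, so 138 more Sundays after the first → 139.

139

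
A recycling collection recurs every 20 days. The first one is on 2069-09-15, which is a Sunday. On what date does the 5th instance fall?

2069-12-04

The 5th occurrence is 4 intervals after the first: 4 × 20 = 80 days after 2069-09-15.
September has 30 days — 15 days to the end of September leaves 65.
October has 31 days (34 left).
November has 30 days (4 left).
4 days into December → 2069-12-04.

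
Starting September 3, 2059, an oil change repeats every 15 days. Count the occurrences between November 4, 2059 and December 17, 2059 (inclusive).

Occurrences land 15·i days after September 3, 2059 for i = 0, 1, 2, …
November 4, 2059 is 62 days after the start; 62 ÷ 15 = 4 remainder 2; since the remainder is 2, round up to i = 5. First occurrence in the window: #6 on November 17, 2059 (5×15 = 75 days in).
December 17, 2059 is 105 days after the start; 105 ÷ 15 = 7 remainder 0. Last occurrence in the window: #8 on December 17, 2059.
Occurrences #6 through #8: 3 in total.

3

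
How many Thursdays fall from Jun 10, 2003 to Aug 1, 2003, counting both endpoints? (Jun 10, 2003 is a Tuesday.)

Jun 10, 2003 is a Tuesday; the first Thursday on or after it is Jun 12, 2003 (2 days later).
From Jun 12, 2003 to Aug 1, 2003: 18 + 31 + 1 = 50 days (rest of Jun, Jul, Aug).
50 ÷ 7 = 7 full weeks with remainder 1, so 7 more Thursdays after the first → 8.

8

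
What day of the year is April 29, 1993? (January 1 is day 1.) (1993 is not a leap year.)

119

Days in months before April: 31 + 28 + 31 = 90.
Plus 29 days into April → day 119.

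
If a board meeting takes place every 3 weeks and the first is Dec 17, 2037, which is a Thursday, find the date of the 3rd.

Jan 28, 2038

The 3rd occurrence is 2 intervals after the first: 2 × 21 = 42 days after Dec 17, 2037.
Dec has 31 days — 14 days to the end of Dec leaves 28.
28 days into Jan → Jan 28, 2038.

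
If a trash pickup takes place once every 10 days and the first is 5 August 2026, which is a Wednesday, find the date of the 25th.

The 25th occurrence is 24 intervals after the first: 24 × 10 = 240 days after 5 August 2026.
August has 31 days — 26 days to the end of August leaves 214.
September has 30 days (184 left).
October has 31 days (153 left).
November has 30 days (123 left).
December has 31 days (92 left).
January has 31 days (61 left).
February has 28 days (33 left).
March has 31 days (2 left).
2 days into April → 2 April 2027.

2 April 2027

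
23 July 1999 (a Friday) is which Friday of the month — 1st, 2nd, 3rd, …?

Day 23 falls in week ⌈23/7⌉ of the month.
Days 1–7 hold the 1st Friday, 8–14 the 2nd, 15–21 the 3rd, 22–28 the 4th, 29–31 the 5th.
23 is in the range for the 4th.

4th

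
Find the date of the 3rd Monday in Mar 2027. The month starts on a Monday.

Mar 15, 2027

Mar 2027 begins on a Monday, so the first Monday is Mar 1.
The 3rd Monday is 2 weeks later: 1 + 14 = 15.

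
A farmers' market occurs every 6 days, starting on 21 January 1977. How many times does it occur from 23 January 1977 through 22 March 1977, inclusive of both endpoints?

Occurrences land 6·i days after 21 January 1977 for i = 0, 1, 2, …
23 January 1977 is 2 days after the start; 2 ÷ 6 = 0 remainder 2; since the remainder is 2, round up to i = 1. First occurrence in the window: #2 on 27 January 1977 (1×6 = 6 days in).
22 March 1977 is 60 days after the start; 60 ÷ 6 = 10 remainder 0. Last occurrence in the window: #11 on 22 March 1977.
Occurrences #2 through #11: 10 in total.

10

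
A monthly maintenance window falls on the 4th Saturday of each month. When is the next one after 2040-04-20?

2040-04-28

April 2040 starts on a Sunday; its first Saturday is the 7th, so the 4th Saturday is the 28th — 2040-04-28.
2040-04-28 is after 2040-04-20, so that is the next one.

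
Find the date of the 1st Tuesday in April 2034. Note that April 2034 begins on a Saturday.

April 2034 begins on a Saturday, so the first Tuesday is April 4 (3 days later).

2034-04-04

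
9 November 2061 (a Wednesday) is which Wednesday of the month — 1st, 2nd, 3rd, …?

Day 9 falls in week ⌈9/7⌉ of the month.
Days 1–7 hold the 1st Wednesday, 8–14 the 2nd, 15–21 the 3rd, 22–28 the 4th, 29–31 the 5th.
9 is in the range for the 2nd.

2nd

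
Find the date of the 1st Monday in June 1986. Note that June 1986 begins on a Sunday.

June 2, 1986

June 1986 begins on a Sunday, so the first Monday is June 2 (1 day later).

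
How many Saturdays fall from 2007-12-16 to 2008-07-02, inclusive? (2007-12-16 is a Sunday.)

28

2007-12-16 is a Sunday; the first Saturday on or after it is 2007-12-22 (6 days later).
From 2007-12-22 to 2008-07-02: 9 + 31 + 29 + 31 + 30 + 31 + 30 + 2 = 193 days (rest of December, January, February, March, April, May, June, July).
193 ÷ 7 = 27 full weeks with remainder 4, so 27 more Saturdays after the first → 28.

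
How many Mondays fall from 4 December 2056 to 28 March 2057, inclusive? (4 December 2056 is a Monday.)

4 December 2056 is a Monday; the first Monday on or after it is 4 December 2056.
From 4 December 2056 to 28 March 2057: 27 + 31 + 28 + 28 = 114 days (rest of December, January, February, March).
114 ÷ 7 = 16 full weeks with remainder 2, so 16 more Mondays after the first → 17.

17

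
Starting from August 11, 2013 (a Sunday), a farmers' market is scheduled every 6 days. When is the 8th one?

The 8th occurrence is 7 intervals after the first: 7 × 6 = 42 days after August 11, 2013.
August has 31 days — 20 days to the end of August leaves 22.
22 days into September → September 22, 2013.

September 22, 2013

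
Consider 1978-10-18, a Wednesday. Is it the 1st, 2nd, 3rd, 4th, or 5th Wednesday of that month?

3rd

Day 18 falls in week ⌈18/7⌉ of the month.
Days 1–7 hold the 1st Wednesday, 8–14 the 2nd, 15–21 the 3rd, 22–28 the 4th, 29–31 the 5th.
18 is in the range for the 3rd.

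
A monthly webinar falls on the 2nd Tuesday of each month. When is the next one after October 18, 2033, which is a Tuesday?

November 8, 2033

October 2033 starts on a Saturday; its first Tuesday is the 4th, so the 2nd Tuesday is the 11th — October 11, 2033.
That is not after October 18, 2033, so look at November 2033.
November 2033 starts on a Tuesday; its first Tuesday is the 1st, so the 2nd Tuesday is the 8th — November 8, 2033.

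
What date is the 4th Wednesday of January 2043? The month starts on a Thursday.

January 2043 begins on a Thursday, so the first Wednesday is January 7 (6 days later).
The 4th Wednesday is 3 weeks later: 7 + 21 = 28.

January 28, 2043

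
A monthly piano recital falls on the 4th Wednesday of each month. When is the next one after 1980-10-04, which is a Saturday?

October 1980 starts on a Wednesday; its first Wednesday is the 1st, so the 4th Wednesday is the 22nd — 1980-10-22.
1980-10-22 is after 1980-10-04, so that is the next one.

1980-10-22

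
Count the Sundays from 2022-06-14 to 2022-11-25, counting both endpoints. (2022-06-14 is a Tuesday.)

2022-06-14 is a Tuesday; the first Sunday on or after it is 2022-06-19 (5 days later).
From 2022-06-19 to 2022-11-25: 11 + 31 + 31 + 30 + 31 + 25 = 159 days (rest of June, July, August, September, October, November).
159 ÷ 7 = 22 full weeks with remainder 5, so 22 more Sundays after the first → 23.

23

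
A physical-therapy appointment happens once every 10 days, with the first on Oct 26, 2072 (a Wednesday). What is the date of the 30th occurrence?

The 30th occurrence is 29 intervals after the first: 29 × 10 = 290 days after Oct 26, 2072.
Oct has 31 days — 5 days to the end of Oct leaves 285.
Nov has 30 days (255 left).
Dec has 31 days (224 left).
Jan has 31 days (193 left).
Feb has 28 days (165 left).
Mar has 31 days (134 left).
Apr has 30 days (104 left).
May has 31 days (73 left).
Jun has 30 days (43 left).
Jul has 31 days (12 left).
12 days into Aug → Aug 12, 2073.

Aug 12, 2073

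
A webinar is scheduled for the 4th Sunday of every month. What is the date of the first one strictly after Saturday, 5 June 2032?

27 June 2032

June 2032 starts on a Tuesday; its first Sunday is the 6th, so the 4th Sunday is the 27th — 27 June 2032.
27 June 2032 is after 5 June 2032, so that is the next one.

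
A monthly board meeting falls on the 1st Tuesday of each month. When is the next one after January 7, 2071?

January 2071 starts on a Thursday, so its 1st Tuesday is January 6, 2071 (5 days in).
That is not after January 7, 2071, so look at February 2071.
February 2071 starts on a Sunday, so its 1st Tuesday is February 3, 2071 (2 days in).

February 3, 2071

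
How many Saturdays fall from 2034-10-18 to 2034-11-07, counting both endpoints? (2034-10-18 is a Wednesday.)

2034-10-18 is a Wednesday; the first Saturday on or after it is 2034-10-21 (3 days later).
From 2034-10-21 to 2034-11-07: 10 + 7 = 17 days (rest of October, November).
17 ÷ 7 = 2 full weeks with remainder 3, so 2 more Saturdays after the first → 3.

3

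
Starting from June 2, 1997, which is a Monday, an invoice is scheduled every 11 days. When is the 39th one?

The 39th occurrence is 38 intervals after the first: 38 × 11 = 418 days after June 2, 1997.
June has 30 days — 28 days to the end of June leaves 390.
July has 31 days (359 left).
August has 31 days (328 left).
September has 30 days (298 left).
October has 31 days (267 left).
November has 30 days (237 left).
December has 31 days (206 left).
January has 31 days (175 left).
February has 28 days (147 left).
March has 31 days (116 left).
April has 30 days (86 left).
May has 31 days (55 left).
June has 30 days (25 left).
25 days into July → July 25, 1998.

July 25, 1998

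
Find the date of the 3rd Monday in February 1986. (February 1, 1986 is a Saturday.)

February 17, 1986

February 1986 begins on a Saturday, so the first Monday is February 3 (2 days later).
The 3rd Monday is 2 weeks later: 3 + 14 = 17.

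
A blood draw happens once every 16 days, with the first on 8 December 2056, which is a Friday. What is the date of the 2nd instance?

24 December 2056

The 2nd occurrence is 1 interval after the first: 1 × 16 = 16 days after 8 December 2056.
16 days later is 24 December 2056.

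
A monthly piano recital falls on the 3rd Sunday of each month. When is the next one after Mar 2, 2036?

Mar 2036 starts on a Saturday; its first Sunday is the 2nd, so the 3rd Sunday is the 16th — Mar 16, 2036.
Mar 16, 2036 is after Mar 2, 2036, so that is the next one.

Mar 16, 2036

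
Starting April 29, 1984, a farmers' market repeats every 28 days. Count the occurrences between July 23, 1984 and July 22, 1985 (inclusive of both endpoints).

13

Occurrences land 28·i days after April 29, 1984 for i = 0, 1, 2, …
July 23, 1984 is 85 days after the start; 85 ÷ 28 = 3 remainder 1; since the remainder is 1, round up to i = 4. First occurrence in the window: #5 on August 19, 1984 (4×28 = 112 days in).
July 22, 1985 is 449 days after the start; 449 ÷ 28 = 16 remainder 1. Last occurrence in the window: #17 on July 21, 1985.
Occurrences #5 through #17: 13 in total.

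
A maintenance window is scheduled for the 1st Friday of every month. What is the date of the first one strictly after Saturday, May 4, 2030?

May 2030 starts on a Wednesday, so its 1st Friday is May 3, 2030 (2 days in).
That is not after May 4, 2030, so look at June 2030.
June 2030 starts on a Saturday, so its 1st Friday is June 7, 2030 (6 days in).

June 7, 2030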